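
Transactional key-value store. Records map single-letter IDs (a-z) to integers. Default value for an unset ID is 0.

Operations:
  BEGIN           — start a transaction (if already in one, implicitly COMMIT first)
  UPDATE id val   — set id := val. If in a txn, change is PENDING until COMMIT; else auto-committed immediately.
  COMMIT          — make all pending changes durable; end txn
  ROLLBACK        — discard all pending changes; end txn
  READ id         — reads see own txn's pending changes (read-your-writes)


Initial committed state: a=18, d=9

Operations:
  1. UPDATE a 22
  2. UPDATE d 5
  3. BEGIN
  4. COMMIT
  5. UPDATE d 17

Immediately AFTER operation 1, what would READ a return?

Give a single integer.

Initial committed: {a=18, d=9}
Op 1: UPDATE a=22 (auto-commit; committed a=22)
After op 1: visible(a) = 22 (pending={}, committed={a=22, d=9})

Answer: 22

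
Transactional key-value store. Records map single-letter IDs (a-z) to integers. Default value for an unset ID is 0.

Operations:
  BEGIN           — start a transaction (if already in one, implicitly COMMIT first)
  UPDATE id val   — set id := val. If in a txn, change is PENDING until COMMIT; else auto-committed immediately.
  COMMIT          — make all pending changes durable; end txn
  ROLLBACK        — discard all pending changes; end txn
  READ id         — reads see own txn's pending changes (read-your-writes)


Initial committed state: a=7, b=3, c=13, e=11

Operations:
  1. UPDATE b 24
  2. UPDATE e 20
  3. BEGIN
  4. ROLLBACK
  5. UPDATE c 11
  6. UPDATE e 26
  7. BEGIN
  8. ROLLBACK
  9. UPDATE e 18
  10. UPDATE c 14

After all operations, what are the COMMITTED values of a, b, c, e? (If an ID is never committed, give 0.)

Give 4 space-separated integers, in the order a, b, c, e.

Initial committed: {a=7, b=3, c=13, e=11}
Op 1: UPDATE b=24 (auto-commit; committed b=24)
Op 2: UPDATE e=20 (auto-commit; committed e=20)
Op 3: BEGIN: in_txn=True, pending={}
Op 4: ROLLBACK: discarded pending []; in_txn=False
Op 5: UPDATE c=11 (auto-commit; committed c=11)
Op 6: UPDATE e=26 (auto-commit; committed e=26)
Op 7: BEGIN: in_txn=True, pending={}
Op 8: ROLLBACK: discarded pending []; in_txn=False
Op 9: UPDATE e=18 (auto-commit; committed e=18)
Op 10: UPDATE c=14 (auto-commit; committed c=14)
Final committed: {a=7, b=24, c=14, e=18}

Answer: 7 24 14 18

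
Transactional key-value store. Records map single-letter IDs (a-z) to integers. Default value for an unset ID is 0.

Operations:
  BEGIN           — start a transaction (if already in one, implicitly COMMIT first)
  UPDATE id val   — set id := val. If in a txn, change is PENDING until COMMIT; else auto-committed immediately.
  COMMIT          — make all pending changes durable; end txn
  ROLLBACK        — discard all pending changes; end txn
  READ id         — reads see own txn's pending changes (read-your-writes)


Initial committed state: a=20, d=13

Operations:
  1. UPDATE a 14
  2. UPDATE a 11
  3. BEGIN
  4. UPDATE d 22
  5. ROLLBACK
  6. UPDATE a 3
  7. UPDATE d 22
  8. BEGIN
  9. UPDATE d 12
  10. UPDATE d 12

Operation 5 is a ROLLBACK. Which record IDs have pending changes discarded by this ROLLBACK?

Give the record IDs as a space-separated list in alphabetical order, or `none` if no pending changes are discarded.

Answer: d

Derivation:
Initial committed: {a=20, d=13}
Op 1: UPDATE a=14 (auto-commit; committed a=14)
Op 2: UPDATE a=11 (auto-commit; committed a=11)
Op 3: BEGIN: in_txn=True, pending={}
Op 4: UPDATE d=22 (pending; pending now {d=22})
Op 5: ROLLBACK: discarded pending ['d']; in_txn=False
Op 6: UPDATE a=3 (auto-commit; committed a=3)
Op 7: UPDATE d=22 (auto-commit; committed d=22)
Op 8: BEGIN: in_txn=True, pending={}
Op 9: UPDATE d=12 (pending; pending now {d=12})
Op 10: UPDATE d=12 (pending; pending now {d=12})
ROLLBACK at op 5 discards: ['d']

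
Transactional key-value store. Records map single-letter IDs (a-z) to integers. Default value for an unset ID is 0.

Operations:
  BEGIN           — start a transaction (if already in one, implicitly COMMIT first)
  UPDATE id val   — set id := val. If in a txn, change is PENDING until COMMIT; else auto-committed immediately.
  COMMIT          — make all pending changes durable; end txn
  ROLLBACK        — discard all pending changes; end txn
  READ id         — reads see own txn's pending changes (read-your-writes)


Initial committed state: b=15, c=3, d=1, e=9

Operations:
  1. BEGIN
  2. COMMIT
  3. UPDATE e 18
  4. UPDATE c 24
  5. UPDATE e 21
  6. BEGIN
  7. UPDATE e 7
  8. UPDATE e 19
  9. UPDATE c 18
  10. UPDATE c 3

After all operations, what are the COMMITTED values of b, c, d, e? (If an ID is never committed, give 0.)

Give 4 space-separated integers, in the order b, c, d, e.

Answer: 15 24 1 21

Derivation:
Initial committed: {b=15, c=3, d=1, e=9}
Op 1: BEGIN: in_txn=True, pending={}
Op 2: COMMIT: merged [] into committed; committed now {b=15, c=3, d=1, e=9}
Op 3: UPDATE e=18 (auto-commit; committed e=18)
Op 4: UPDATE c=24 (auto-commit; committed c=24)
Op 5: UPDATE e=21 (auto-commit; committed e=21)
Op 6: BEGIN: in_txn=True, pending={}
Op 7: UPDATE e=7 (pending; pending now {e=7})
Op 8: UPDATE e=19 (pending; pending now {e=19})
Op 9: UPDATE c=18 (pending; pending now {c=18, e=19})
Op 10: UPDATE c=3 (pending; pending now {c=3, e=19})
Final committed: {b=15, c=24, d=1, e=21}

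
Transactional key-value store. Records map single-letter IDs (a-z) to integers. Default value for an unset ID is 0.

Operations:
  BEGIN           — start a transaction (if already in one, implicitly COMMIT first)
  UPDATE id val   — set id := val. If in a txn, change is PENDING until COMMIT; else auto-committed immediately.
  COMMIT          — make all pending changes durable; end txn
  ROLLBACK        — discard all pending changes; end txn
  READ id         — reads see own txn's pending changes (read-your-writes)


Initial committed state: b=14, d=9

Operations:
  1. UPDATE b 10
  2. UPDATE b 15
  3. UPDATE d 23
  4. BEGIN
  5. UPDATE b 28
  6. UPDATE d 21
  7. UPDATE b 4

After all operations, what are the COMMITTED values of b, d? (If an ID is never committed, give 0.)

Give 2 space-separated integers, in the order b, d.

Initial committed: {b=14, d=9}
Op 1: UPDATE b=10 (auto-commit; committed b=10)
Op 2: UPDATE b=15 (auto-commit; committed b=15)
Op 3: UPDATE d=23 (auto-commit; committed d=23)
Op 4: BEGIN: in_txn=True, pending={}
Op 5: UPDATE b=28 (pending; pending now {b=28})
Op 6: UPDATE d=21 (pending; pending now {b=28, d=21})
Op 7: UPDATE b=4 (pending; pending now {b=4, d=21})
Final committed: {b=15, d=23}

Answer: 15 23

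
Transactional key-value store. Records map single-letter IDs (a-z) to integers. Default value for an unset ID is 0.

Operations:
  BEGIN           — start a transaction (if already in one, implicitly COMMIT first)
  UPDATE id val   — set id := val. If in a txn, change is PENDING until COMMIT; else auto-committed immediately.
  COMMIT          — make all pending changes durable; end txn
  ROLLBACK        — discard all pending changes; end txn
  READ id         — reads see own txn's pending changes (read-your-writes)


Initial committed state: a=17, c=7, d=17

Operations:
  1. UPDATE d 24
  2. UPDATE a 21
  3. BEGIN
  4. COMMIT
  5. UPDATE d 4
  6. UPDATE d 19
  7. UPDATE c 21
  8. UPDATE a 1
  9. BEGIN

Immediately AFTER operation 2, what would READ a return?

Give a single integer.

Answer: 21

Derivation:
Initial committed: {a=17, c=7, d=17}
Op 1: UPDATE d=24 (auto-commit; committed d=24)
Op 2: UPDATE a=21 (auto-commit; committed a=21)
After op 2: visible(a) = 21 (pending={}, committed={a=21, c=7, d=24})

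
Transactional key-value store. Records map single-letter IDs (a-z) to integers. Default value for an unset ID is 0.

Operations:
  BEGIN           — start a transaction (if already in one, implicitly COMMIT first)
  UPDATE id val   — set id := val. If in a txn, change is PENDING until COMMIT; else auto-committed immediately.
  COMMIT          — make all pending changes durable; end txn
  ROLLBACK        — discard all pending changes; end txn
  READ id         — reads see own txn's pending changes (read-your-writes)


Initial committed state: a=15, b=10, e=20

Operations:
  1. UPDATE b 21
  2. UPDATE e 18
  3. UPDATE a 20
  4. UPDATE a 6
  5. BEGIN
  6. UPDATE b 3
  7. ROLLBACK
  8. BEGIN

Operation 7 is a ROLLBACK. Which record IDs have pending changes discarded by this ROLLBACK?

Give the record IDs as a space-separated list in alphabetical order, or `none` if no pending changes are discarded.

Initial committed: {a=15, b=10, e=20}
Op 1: UPDATE b=21 (auto-commit; committed b=21)
Op 2: UPDATE e=18 (auto-commit; committed e=18)
Op 3: UPDATE a=20 (auto-commit; committed a=20)
Op 4: UPDATE a=6 (auto-commit; committed a=6)
Op 5: BEGIN: in_txn=True, pending={}
Op 6: UPDATE b=3 (pending; pending now {b=3})
Op 7: ROLLBACK: discarded pending ['b']; in_txn=False
Op 8: BEGIN: in_txn=True, pending={}
ROLLBACK at op 7 discards: ['b']

Answer: b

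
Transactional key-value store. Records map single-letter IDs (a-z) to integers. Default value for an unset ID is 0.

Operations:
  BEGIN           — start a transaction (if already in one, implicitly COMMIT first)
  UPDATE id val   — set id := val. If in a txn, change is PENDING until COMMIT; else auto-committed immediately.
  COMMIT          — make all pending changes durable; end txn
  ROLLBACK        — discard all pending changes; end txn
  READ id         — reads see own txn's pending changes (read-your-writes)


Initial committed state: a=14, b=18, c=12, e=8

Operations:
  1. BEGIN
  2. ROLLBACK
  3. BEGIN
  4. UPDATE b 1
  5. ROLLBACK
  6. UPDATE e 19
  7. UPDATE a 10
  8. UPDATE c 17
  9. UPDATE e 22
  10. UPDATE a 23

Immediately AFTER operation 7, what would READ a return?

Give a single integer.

Answer: 10

Derivation:
Initial committed: {a=14, b=18, c=12, e=8}
Op 1: BEGIN: in_txn=True, pending={}
Op 2: ROLLBACK: discarded pending []; in_txn=False
Op 3: BEGIN: in_txn=True, pending={}
Op 4: UPDATE b=1 (pending; pending now {b=1})
Op 5: ROLLBACK: discarded pending ['b']; in_txn=False
Op 6: UPDATE e=19 (auto-commit; committed e=19)
Op 7: UPDATE a=10 (auto-commit; committed a=10)
After op 7: visible(a) = 10 (pending={}, committed={a=10, b=18, c=12, e=19})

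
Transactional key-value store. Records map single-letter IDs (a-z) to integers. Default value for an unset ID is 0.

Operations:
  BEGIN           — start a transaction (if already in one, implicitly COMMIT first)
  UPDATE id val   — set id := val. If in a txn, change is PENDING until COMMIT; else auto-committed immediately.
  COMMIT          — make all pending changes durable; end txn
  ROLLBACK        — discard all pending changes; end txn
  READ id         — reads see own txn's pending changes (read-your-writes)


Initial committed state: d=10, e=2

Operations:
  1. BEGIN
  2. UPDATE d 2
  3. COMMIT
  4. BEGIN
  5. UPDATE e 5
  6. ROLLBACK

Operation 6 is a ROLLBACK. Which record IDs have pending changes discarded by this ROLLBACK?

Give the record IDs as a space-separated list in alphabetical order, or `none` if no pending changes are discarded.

Answer: e

Derivation:
Initial committed: {d=10, e=2}
Op 1: BEGIN: in_txn=True, pending={}
Op 2: UPDATE d=2 (pending; pending now {d=2})
Op 3: COMMIT: merged ['d'] into committed; committed now {d=2, e=2}
Op 4: BEGIN: in_txn=True, pending={}
Op 5: UPDATE e=5 (pending; pending now {e=5})
Op 6: ROLLBACK: discarded pending ['e']; in_txn=False
ROLLBACK at op 6 discards: ['e']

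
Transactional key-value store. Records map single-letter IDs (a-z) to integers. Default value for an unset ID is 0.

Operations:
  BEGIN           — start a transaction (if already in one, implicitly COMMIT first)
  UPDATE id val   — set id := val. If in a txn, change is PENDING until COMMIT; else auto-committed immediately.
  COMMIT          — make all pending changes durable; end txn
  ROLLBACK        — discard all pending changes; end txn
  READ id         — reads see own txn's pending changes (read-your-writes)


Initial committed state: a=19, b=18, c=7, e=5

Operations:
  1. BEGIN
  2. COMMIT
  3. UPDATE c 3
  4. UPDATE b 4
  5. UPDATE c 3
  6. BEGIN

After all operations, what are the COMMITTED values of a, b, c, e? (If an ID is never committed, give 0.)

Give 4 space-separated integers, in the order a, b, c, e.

Initial committed: {a=19, b=18, c=7, e=5}
Op 1: BEGIN: in_txn=True, pending={}
Op 2: COMMIT: merged [] into committed; committed now {a=19, b=18, c=7, e=5}
Op 3: UPDATE c=3 (auto-commit; committed c=3)
Op 4: UPDATE b=4 (auto-commit; committed b=4)
Op 5: UPDATE c=3 (auto-commit; committed c=3)
Op 6: BEGIN: in_txn=True, pending={}
Final committed: {a=19, b=4, c=3, e=5}

Answer: 19 4 3 5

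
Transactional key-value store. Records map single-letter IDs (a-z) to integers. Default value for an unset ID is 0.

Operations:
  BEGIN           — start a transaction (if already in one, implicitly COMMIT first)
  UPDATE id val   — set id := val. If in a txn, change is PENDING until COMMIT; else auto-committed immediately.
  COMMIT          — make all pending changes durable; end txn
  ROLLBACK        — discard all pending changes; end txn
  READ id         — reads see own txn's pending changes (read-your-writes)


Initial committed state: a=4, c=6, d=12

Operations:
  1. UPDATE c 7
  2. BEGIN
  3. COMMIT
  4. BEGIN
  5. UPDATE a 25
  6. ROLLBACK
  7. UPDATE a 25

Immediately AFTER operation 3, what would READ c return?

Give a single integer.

Initial committed: {a=4, c=6, d=12}
Op 1: UPDATE c=7 (auto-commit; committed c=7)
Op 2: BEGIN: in_txn=True, pending={}
Op 3: COMMIT: merged [] into committed; committed now {a=4, c=7, d=12}
After op 3: visible(c) = 7 (pending={}, committed={a=4, c=7, d=12})

Answer: 7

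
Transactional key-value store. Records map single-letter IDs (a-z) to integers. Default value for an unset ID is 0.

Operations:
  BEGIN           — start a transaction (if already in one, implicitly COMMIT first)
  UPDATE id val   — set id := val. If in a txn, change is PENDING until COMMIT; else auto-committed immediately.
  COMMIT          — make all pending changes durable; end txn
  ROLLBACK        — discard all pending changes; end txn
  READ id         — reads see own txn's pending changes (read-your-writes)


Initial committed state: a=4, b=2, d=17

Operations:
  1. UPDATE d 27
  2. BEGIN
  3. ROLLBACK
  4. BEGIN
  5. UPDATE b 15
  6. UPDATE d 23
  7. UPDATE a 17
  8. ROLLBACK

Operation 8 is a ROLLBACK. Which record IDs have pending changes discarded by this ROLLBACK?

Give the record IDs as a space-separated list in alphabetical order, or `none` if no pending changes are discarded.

Answer: a b d

Derivation:
Initial committed: {a=4, b=2, d=17}
Op 1: UPDATE d=27 (auto-commit; committed d=27)
Op 2: BEGIN: in_txn=True, pending={}
Op 3: ROLLBACK: discarded pending []; in_txn=False
Op 4: BEGIN: in_txn=True, pending={}
Op 5: UPDATE b=15 (pending; pending now {b=15})
Op 6: UPDATE d=23 (pending; pending now {b=15, d=23})
Op 7: UPDATE a=17 (pending; pending now {a=17, b=15, d=23})
Op 8: ROLLBACK: discarded pending ['a', 'b', 'd']; in_txn=False
ROLLBACK at op 8 discards: ['a', 'b', 'd']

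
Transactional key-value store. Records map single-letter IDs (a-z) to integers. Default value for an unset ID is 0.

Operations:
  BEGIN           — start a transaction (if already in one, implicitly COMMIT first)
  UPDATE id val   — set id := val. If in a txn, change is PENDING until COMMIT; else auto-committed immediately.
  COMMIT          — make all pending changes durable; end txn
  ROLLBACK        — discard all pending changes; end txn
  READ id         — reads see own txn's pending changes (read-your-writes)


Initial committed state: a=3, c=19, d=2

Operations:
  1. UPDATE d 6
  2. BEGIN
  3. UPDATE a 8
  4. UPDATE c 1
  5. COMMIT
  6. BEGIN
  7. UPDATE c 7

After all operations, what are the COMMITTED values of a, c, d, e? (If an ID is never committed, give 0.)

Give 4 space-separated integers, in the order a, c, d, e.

Answer: 8 1 6 0

Derivation:
Initial committed: {a=3, c=19, d=2}
Op 1: UPDATE d=6 (auto-commit; committed d=6)
Op 2: BEGIN: in_txn=True, pending={}
Op 3: UPDATE a=8 (pending; pending now {a=8})
Op 4: UPDATE c=1 (pending; pending now {a=8, c=1})
Op 5: COMMIT: merged ['a', 'c'] into committed; committed now {a=8, c=1, d=6}
Op 6: BEGIN: in_txn=True, pending={}
Op 7: UPDATE c=7 (pending; pending now {c=7})
Final committed: {a=8, c=1, d=6}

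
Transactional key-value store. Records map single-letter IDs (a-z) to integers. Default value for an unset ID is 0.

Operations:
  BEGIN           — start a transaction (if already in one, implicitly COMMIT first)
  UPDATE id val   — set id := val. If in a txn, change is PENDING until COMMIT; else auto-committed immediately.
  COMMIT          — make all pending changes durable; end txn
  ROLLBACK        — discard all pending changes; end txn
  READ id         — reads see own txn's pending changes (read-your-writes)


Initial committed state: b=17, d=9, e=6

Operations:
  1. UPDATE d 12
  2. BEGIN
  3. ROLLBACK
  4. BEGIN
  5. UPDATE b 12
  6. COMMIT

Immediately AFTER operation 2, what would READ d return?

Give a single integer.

Answer: 12

Derivation:
Initial committed: {b=17, d=9, e=6}
Op 1: UPDATE d=12 (auto-commit; committed d=12)
Op 2: BEGIN: in_txn=True, pending={}
After op 2: visible(d) = 12 (pending={}, committed={b=17, d=12, e=6})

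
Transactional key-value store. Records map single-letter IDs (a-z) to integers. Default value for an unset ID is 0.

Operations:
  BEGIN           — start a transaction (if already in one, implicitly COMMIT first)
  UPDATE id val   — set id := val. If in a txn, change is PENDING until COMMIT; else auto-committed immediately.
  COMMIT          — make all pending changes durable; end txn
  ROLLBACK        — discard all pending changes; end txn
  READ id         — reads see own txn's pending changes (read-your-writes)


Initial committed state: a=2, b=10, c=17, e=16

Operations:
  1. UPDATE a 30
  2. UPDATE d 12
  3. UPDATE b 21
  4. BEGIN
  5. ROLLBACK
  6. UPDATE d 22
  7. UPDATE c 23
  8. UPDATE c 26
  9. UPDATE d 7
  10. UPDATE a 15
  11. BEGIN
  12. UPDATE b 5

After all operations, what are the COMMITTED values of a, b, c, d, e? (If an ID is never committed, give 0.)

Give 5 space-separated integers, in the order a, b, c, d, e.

Initial committed: {a=2, b=10, c=17, e=16}
Op 1: UPDATE a=30 (auto-commit; committed a=30)
Op 2: UPDATE d=12 (auto-commit; committed d=12)
Op 3: UPDATE b=21 (auto-commit; committed b=21)
Op 4: BEGIN: in_txn=True, pending={}
Op 5: ROLLBACK: discarded pending []; in_txn=False
Op 6: UPDATE d=22 (auto-commit; committed d=22)
Op 7: UPDATE c=23 (auto-commit; committed c=23)
Op 8: UPDATE c=26 (auto-commit; committed c=26)
Op 9: UPDATE d=7 (auto-commit; committed d=7)
Op 10: UPDATE a=15 (auto-commit; committed a=15)
Op 11: BEGIN: in_txn=True, pending={}
Op 12: UPDATE b=5 (pending; pending now {b=5})
Final committed: {a=15, b=21, c=26, d=7, e=16}

Answer: 15 21 26 7 16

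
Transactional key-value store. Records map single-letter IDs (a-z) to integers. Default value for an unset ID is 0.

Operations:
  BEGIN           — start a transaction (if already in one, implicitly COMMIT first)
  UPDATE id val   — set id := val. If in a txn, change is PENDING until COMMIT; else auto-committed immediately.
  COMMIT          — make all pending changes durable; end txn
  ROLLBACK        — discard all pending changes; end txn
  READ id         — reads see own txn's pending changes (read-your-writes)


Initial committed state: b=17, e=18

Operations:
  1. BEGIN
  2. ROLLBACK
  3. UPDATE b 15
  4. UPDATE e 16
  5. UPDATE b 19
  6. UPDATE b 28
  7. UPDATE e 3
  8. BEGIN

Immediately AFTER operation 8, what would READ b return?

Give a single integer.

Answer: 28

Derivation:
Initial committed: {b=17, e=18}
Op 1: BEGIN: in_txn=True, pending={}
Op 2: ROLLBACK: discarded pending []; in_txn=False
Op 3: UPDATE b=15 (auto-commit; committed b=15)
Op 4: UPDATE e=16 (auto-commit; committed e=16)
Op 5: UPDATE b=19 (auto-commit; committed b=19)
Op 6: UPDATE b=28 (auto-commit; committed b=28)
Op 7: UPDATE e=3 (auto-commit; committed e=3)
Op 8: BEGIN: in_txn=True, pending={}
After op 8: visible(b) = 28 (pending={}, committed={b=28, e=3})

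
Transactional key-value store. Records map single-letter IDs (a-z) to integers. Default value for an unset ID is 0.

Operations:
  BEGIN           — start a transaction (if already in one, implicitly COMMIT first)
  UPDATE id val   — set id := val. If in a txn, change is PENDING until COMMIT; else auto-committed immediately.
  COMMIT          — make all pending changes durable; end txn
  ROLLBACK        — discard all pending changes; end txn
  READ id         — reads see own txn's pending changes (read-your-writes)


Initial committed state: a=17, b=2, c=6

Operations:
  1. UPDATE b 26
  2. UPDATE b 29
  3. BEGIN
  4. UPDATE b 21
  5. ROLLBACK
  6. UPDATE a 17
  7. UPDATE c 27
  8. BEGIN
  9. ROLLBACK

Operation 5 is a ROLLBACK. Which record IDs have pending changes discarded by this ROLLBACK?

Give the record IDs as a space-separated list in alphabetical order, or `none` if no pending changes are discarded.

Answer: b

Derivation:
Initial committed: {a=17, b=2, c=6}
Op 1: UPDATE b=26 (auto-commit; committed b=26)
Op 2: UPDATE b=29 (auto-commit; committed b=29)
Op 3: BEGIN: in_txn=True, pending={}
Op 4: UPDATE b=21 (pending; pending now {b=21})
Op 5: ROLLBACK: discarded pending ['b']; in_txn=False
Op 6: UPDATE a=17 (auto-commit; committed a=17)
Op 7: UPDATE c=27 (auto-commit; committed c=27)
Op 8: BEGIN: in_txn=True, pending={}
Op 9: ROLLBACK: discarded pending []; in_txn=False
ROLLBACK at op 5 discards: ['b']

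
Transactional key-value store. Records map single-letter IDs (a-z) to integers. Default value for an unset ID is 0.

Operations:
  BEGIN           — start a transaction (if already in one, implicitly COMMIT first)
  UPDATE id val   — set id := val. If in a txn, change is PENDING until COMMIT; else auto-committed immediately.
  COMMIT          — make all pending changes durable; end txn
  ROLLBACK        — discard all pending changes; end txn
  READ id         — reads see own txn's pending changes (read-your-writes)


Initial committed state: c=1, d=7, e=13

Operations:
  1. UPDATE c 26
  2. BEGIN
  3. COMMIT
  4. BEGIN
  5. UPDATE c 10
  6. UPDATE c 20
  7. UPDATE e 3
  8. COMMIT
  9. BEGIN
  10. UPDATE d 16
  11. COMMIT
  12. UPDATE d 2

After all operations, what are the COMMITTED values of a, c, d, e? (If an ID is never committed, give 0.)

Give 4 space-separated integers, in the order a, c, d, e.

Answer: 0 20 2 3

Derivation:
Initial committed: {c=1, d=7, e=13}
Op 1: UPDATE c=26 (auto-commit; committed c=26)
Op 2: BEGIN: in_txn=True, pending={}
Op 3: COMMIT: merged [] into committed; committed now {c=26, d=7, e=13}
Op 4: BEGIN: in_txn=True, pending={}
Op 5: UPDATE c=10 (pending; pending now {c=10})
Op 6: UPDATE c=20 (pending; pending now {c=20})
Op 7: UPDATE e=3 (pending; pending now {c=20, e=3})
Op 8: COMMIT: merged ['c', 'e'] into committed; committed now {c=20, d=7, e=3}
Op 9: BEGIN: in_txn=True, pending={}
Op 10: UPDATE d=16 (pending; pending now {d=16})
Op 11: COMMIT: merged ['d'] into committed; committed now {c=20, d=16, e=3}
Op 12: UPDATE d=2 (auto-commit; committed d=2)
Final committed: {c=20, d=2, e=3}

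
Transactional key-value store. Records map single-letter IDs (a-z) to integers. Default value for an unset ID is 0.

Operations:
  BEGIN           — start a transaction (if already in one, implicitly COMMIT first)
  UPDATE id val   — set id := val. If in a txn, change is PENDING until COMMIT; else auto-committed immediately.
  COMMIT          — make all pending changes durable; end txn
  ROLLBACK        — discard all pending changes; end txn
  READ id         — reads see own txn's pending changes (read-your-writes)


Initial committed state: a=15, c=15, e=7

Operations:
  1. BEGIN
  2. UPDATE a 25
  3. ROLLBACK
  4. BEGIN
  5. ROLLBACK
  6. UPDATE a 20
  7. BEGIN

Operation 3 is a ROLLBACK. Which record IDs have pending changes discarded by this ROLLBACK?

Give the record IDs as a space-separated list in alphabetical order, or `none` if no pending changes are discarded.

Answer: a

Derivation:
Initial committed: {a=15, c=15, e=7}
Op 1: BEGIN: in_txn=True, pending={}
Op 2: UPDATE a=25 (pending; pending now {a=25})
Op 3: ROLLBACK: discarded pending ['a']; in_txn=False
Op 4: BEGIN: in_txn=True, pending={}
Op 5: ROLLBACK: discarded pending []; in_txn=False
Op 6: UPDATE a=20 (auto-commit; committed a=20)
Op 7: BEGIN: in_txn=True, pending={}
ROLLBACK at op 3 discards: ['a']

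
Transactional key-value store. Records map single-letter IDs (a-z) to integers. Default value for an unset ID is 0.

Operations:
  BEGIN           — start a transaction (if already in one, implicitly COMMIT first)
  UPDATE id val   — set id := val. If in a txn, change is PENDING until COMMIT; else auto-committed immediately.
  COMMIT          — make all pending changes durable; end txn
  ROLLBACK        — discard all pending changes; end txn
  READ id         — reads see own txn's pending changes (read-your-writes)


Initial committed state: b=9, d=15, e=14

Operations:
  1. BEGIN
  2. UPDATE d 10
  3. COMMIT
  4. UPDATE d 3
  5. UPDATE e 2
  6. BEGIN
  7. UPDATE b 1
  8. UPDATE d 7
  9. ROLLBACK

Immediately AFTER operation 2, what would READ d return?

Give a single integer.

Initial committed: {b=9, d=15, e=14}
Op 1: BEGIN: in_txn=True, pending={}
Op 2: UPDATE d=10 (pending; pending now {d=10})
After op 2: visible(d) = 10 (pending={d=10}, committed={b=9, d=15, e=14})

Answer: 10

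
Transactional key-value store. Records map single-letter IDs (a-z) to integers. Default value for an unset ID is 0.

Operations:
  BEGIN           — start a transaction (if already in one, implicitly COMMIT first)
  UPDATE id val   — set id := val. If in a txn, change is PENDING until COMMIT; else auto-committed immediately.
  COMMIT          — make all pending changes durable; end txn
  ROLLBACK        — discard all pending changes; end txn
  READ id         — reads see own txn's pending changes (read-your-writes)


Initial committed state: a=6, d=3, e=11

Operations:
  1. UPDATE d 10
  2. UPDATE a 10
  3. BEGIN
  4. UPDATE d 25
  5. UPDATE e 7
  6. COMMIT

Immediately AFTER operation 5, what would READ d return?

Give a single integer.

Initial committed: {a=6, d=3, e=11}
Op 1: UPDATE d=10 (auto-commit; committed d=10)
Op 2: UPDATE a=10 (auto-commit; committed a=10)
Op 3: BEGIN: in_txn=True, pending={}
Op 4: UPDATE d=25 (pending; pending now {d=25})
Op 5: UPDATE e=7 (pending; pending now {d=25, e=7})
After op 5: visible(d) = 25 (pending={d=25, e=7}, committed={a=10, d=10, e=11})

Answer: 25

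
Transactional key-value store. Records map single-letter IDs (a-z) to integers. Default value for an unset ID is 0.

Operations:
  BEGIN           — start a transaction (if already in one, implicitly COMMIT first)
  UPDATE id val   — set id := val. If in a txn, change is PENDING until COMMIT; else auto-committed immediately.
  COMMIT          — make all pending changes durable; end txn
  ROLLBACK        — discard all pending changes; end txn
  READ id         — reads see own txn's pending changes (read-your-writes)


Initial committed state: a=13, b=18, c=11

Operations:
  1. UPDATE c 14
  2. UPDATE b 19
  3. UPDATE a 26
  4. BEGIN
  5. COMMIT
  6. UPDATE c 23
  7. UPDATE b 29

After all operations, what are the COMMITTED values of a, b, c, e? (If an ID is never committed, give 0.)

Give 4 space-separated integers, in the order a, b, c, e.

Initial committed: {a=13, b=18, c=11}
Op 1: UPDATE c=14 (auto-commit; committed c=14)
Op 2: UPDATE b=19 (auto-commit; committed b=19)
Op 3: UPDATE a=26 (auto-commit; committed a=26)
Op 4: BEGIN: in_txn=True, pending={}
Op 5: COMMIT: merged [] into committed; committed now {a=26, b=19, c=14}
Op 6: UPDATE c=23 (auto-commit; committed c=23)
Op 7: UPDATE b=29 (auto-commit; committed b=29)
Final committed: {a=26, b=29, c=23}

Answer: 26 29 23 0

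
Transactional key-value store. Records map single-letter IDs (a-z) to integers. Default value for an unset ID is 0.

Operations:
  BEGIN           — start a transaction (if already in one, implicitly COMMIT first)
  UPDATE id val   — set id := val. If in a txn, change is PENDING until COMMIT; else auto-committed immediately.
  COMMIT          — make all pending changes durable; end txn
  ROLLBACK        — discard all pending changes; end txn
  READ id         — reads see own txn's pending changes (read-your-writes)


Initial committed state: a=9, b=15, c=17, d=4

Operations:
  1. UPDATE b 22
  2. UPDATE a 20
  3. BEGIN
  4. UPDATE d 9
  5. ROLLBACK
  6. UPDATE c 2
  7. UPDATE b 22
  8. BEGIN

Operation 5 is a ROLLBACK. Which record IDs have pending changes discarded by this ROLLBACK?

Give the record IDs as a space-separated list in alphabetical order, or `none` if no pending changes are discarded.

Initial committed: {a=9, b=15, c=17, d=4}
Op 1: UPDATE b=22 (auto-commit; committed b=22)
Op 2: UPDATE a=20 (auto-commit; committed a=20)
Op 3: BEGIN: in_txn=True, pending={}
Op 4: UPDATE d=9 (pending; pending now {d=9})
Op 5: ROLLBACK: discarded pending ['d']; in_txn=False
Op 6: UPDATE c=2 (auto-commit; committed c=2)
Op 7: UPDATE b=22 (auto-commit; committed b=22)
Op 8: BEGIN: in_txn=True, pending={}
ROLLBACK at op 5 discards: ['d']

Answer: d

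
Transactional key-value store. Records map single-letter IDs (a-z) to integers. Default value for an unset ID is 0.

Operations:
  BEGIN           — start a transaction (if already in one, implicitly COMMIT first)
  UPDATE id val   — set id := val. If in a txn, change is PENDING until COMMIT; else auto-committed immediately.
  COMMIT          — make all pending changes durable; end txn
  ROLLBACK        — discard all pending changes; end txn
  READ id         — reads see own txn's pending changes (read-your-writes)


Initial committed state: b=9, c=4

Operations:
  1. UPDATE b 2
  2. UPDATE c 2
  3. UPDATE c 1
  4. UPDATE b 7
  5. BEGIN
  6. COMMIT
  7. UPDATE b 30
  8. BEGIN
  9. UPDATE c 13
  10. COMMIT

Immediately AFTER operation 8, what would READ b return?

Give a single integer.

Initial committed: {b=9, c=4}
Op 1: UPDATE b=2 (auto-commit; committed b=2)
Op 2: UPDATE c=2 (auto-commit; committed c=2)
Op 3: UPDATE c=1 (auto-commit; committed c=1)
Op 4: UPDATE b=7 (auto-commit; committed b=7)
Op 5: BEGIN: in_txn=True, pending={}
Op 6: COMMIT: merged [] into committed; committed now {b=7, c=1}
Op 7: UPDATE b=30 (auto-commit; committed b=30)
Op 8: BEGIN: in_txn=True, pending={}
After op 8: visible(b) = 30 (pending={}, committed={b=30, c=1})

Answer: 30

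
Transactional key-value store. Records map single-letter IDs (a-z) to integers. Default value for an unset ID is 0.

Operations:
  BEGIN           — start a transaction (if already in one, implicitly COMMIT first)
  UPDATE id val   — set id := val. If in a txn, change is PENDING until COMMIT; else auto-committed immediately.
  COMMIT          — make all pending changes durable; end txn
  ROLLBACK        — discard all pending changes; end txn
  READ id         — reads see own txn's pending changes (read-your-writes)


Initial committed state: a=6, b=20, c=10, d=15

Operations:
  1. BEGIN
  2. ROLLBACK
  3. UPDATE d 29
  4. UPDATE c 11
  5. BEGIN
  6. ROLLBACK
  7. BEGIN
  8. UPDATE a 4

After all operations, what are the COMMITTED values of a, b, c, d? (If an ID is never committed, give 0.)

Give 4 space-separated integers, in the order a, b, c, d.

Answer: 6 20 11 29

Derivation:
Initial committed: {a=6, b=20, c=10, d=15}
Op 1: BEGIN: in_txn=True, pending={}
Op 2: ROLLBACK: discarded pending []; in_txn=False
Op 3: UPDATE d=29 (auto-commit; committed d=29)
Op 4: UPDATE c=11 (auto-commit; committed c=11)
Op 5: BEGIN: in_txn=True, pending={}
Op 6: ROLLBACK: discarded pending []; in_txn=False
Op 7: BEGIN: in_txn=True, pending={}
Op 8: UPDATE a=4 (pending; pending now {a=4})
Final committed: {a=6, b=20, c=11, d=29}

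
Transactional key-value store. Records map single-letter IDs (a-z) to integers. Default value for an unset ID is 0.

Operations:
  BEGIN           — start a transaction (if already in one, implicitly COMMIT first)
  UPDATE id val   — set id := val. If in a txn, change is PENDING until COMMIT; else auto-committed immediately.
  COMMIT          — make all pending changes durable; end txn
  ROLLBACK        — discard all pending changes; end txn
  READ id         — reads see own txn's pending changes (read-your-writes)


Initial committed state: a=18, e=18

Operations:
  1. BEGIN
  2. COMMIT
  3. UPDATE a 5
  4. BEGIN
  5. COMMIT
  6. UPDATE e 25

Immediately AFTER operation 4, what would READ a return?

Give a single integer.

Initial committed: {a=18, e=18}
Op 1: BEGIN: in_txn=True, pending={}
Op 2: COMMIT: merged [] into committed; committed now {a=18, e=18}
Op 3: UPDATE a=5 (auto-commit; committed a=5)
Op 4: BEGIN: in_txn=True, pending={}
After op 4: visible(a) = 5 (pending={}, committed={a=5, e=18})

Answer: 5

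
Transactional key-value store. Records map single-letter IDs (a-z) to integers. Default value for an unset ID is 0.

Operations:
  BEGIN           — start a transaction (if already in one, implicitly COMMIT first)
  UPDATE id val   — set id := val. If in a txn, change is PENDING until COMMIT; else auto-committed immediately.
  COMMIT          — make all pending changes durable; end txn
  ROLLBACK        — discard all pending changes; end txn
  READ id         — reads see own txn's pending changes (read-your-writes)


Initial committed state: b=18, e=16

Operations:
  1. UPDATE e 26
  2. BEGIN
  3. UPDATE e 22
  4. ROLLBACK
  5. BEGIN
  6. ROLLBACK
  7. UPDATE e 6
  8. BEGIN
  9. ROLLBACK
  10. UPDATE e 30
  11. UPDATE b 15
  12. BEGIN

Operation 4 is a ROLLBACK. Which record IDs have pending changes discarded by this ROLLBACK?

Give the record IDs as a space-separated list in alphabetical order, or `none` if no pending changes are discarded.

Initial committed: {b=18, e=16}
Op 1: UPDATE e=26 (auto-commit; committed e=26)
Op 2: BEGIN: in_txn=True, pending={}
Op 3: UPDATE e=22 (pending; pending now {e=22})
Op 4: ROLLBACK: discarded pending ['e']; in_txn=False
Op 5: BEGIN: in_txn=True, pending={}
Op 6: ROLLBACK: discarded pending []; in_txn=False
Op 7: UPDATE e=6 (auto-commit; committed e=6)
Op 8: BEGIN: in_txn=True, pending={}
Op 9: ROLLBACK: discarded pending []; in_txn=False
Op 10: UPDATE e=30 (auto-commit; committed e=30)
Op 11: UPDATE b=15 (auto-commit; committed b=15)
Op 12: BEGIN: in_txn=True, pending={}
ROLLBACK at op 4 discards: ['e']

Answer: e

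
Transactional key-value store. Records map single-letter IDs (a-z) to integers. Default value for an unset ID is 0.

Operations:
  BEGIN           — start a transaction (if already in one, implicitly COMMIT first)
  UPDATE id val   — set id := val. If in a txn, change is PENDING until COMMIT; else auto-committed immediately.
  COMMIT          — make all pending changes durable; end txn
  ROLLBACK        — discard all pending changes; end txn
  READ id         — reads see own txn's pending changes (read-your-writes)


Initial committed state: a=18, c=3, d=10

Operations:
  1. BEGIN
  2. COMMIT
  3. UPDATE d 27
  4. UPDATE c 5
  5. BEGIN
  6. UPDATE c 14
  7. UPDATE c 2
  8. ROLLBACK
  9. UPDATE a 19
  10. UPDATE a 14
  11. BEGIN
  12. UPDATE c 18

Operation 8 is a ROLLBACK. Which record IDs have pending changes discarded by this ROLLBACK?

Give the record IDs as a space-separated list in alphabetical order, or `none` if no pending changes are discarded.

Answer: c

Derivation:
Initial committed: {a=18, c=3, d=10}
Op 1: BEGIN: in_txn=True, pending={}
Op 2: COMMIT: merged [] into committed; committed now {a=18, c=3, d=10}
Op 3: UPDATE d=27 (auto-commit; committed d=27)
Op 4: UPDATE c=5 (auto-commit; committed c=5)
Op 5: BEGIN: in_txn=True, pending={}
Op 6: UPDATE c=14 (pending; pending now {c=14})
Op 7: UPDATE c=2 (pending; pending now {c=2})
Op 8: ROLLBACK: discarded pending ['c']; in_txn=False
Op 9: UPDATE a=19 (auto-commit; committed a=19)
Op 10: UPDATE a=14 (auto-commit; committed a=14)
Op 11: BEGIN: in_txn=True, pending={}
Op 12: UPDATE c=18 (pending; pending now {c=18})
ROLLBACK at op 8 discards: ['c']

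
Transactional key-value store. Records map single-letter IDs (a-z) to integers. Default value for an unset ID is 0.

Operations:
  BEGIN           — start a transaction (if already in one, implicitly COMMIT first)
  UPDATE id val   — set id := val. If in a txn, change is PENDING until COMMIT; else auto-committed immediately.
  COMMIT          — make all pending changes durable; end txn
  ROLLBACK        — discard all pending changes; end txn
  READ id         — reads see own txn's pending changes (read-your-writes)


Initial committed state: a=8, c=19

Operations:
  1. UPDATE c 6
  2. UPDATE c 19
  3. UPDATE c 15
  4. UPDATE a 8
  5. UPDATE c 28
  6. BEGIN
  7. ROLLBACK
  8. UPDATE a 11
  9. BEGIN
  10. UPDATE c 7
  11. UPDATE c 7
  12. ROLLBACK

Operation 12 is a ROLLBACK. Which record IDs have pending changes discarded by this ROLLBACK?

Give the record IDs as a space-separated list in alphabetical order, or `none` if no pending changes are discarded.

Initial committed: {a=8, c=19}
Op 1: UPDATE c=6 (auto-commit; committed c=6)
Op 2: UPDATE c=19 (auto-commit; committed c=19)
Op 3: UPDATE c=15 (auto-commit; committed c=15)
Op 4: UPDATE a=8 (auto-commit; committed a=8)
Op 5: UPDATE c=28 (auto-commit; committed c=28)
Op 6: BEGIN: in_txn=True, pending={}
Op 7: ROLLBACK: discarded pending []; in_txn=False
Op 8: UPDATE a=11 (auto-commit; committed a=11)
Op 9: BEGIN: in_txn=True, pending={}
Op 10: UPDATE c=7 (pending; pending now {c=7})
Op 11: UPDATE c=7 (pending; pending now {c=7})
Op 12: ROLLBACK: discarded pending ['c']; in_txn=False
ROLLBACK at op 12 discards: ['c']

Answer: c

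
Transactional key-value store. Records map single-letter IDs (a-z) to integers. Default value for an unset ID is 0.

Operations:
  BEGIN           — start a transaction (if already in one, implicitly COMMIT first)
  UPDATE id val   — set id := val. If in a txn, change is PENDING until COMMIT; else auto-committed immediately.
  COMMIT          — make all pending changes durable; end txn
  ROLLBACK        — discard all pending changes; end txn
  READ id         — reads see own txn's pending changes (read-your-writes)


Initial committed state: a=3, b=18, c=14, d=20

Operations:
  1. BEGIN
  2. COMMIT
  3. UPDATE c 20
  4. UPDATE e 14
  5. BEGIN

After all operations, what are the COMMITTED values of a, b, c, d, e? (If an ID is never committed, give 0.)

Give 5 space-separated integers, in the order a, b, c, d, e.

Answer: 3 18 20 20 14

Derivation:
Initial committed: {a=3, b=18, c=14, d=20}
Op 1: BEGIN: in_txn=True, pending={}
Op 2: COMMIT: merged [] into committed; committed now {a=3, b=18, c=14, d=20}
Op 3: UPDATE c=20 (auto-commit; committed c=20)
Op 4: UPDATE e=14 (auto-commit; committed e=14)
Op 5: BEGIN: in_txn=True, pending={}
Final committed: {a=3, b=18, c=20, d=20, e=14}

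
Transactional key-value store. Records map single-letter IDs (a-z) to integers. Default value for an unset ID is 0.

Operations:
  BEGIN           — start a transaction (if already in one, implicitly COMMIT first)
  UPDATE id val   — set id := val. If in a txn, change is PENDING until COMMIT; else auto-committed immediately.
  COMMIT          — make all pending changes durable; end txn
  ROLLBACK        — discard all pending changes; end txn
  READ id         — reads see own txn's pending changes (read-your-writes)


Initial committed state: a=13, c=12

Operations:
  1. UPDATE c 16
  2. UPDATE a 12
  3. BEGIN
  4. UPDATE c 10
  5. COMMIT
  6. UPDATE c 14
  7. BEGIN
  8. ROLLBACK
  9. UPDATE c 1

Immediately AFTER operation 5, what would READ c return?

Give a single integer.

Answer: 10

Derivation:
Initial committed: {a=13, c=12}
Op 1: UPDATE c=16 (auto-commit; committed c=16)
Op 2: UPDATE a=12 (auto-commit; committed a=12)
Op 3: BEGIN: in_txn=True, pending={}
Op 4: UPDATE c=10 (pending; pending now {c=10})
Op 5: COMMIT: merged ['c'] into committed; committed now {a=12, c=10}
After op 5: visible(c) = 10 (pending={}, committed={a=12, c=10})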